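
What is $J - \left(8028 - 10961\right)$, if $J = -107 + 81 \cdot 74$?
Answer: $8820$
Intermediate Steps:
$J = 5887$ ($J = -107 + 5994 = 5887$)
$J - \left(8028 - 10961\right) = 5887 - \left(8028 - 10961\right) = 5887 - -2933 = 5887 + 2933 = 8820$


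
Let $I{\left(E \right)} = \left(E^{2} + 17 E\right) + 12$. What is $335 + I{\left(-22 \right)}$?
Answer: $457$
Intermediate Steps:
$I{\left(E \right)} = 12 + E^{2} + 17 E$
$335 + I{\left(-22 \right)} = 335 + \left(12 + \left(-22\right)^{2} + 17 \left(-22\right)\right) = 335 + \left(12 + 484 - 374\right) = 335 + 122 = 457$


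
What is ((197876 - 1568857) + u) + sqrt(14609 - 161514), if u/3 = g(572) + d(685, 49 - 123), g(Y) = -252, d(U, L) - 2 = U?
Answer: -1369676 + I*sqrt(146905) ≈ -1.3697e+6 + 383.28*I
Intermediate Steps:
d(U, L) = 2 + U
u = 1305 (u = 3*(-252 + (2 + 685)) = 3*(-252 + 687) = 3*435 = 1305)
((197876 - 1568857) + u) + sqrt(14609 - 161514) = ((197876 - 1568857) + 1305) + sqrt(14609 - 161514) = (-1370981 + 1305) + sqrt(-146905) = -1369676 + I*sqrt(146905)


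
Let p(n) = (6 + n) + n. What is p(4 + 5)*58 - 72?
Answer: 1320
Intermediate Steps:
p(n) = 6 + 2*n
p(4 + 5)*58 - 72 = (6 + 2*(4 + 5))*58 - 72 = (6 + 2*9)*58 - 72 = (6 + 18)*58 - 72 = 24*58 - 72 = 1392 - 72 = 1320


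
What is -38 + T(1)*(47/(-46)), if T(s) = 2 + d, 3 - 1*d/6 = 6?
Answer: -498/23 ≈ -21.652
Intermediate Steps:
d = -18 (d = 18 - 6*6 = 18 - 36 = -18)
T(s) = -16 (T(s) = 2 - 18 = -16)
-38 + T(1)*(47/(-46)) = -38 - 752/(-46) = -38 - 752*(-1)/46 = -38 - 16*(-47/46) = -38 + 376/23 = -498/23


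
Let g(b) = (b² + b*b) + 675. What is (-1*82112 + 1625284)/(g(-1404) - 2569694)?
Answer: 1543172/1373413 ≈ 1.1236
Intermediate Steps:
g(b) = 675 + 2*b² (g(b) = (b² + b²) + 675 = 2*b² + 675 = 675 + 2*b²)
(-1*82112 + 1625284)/(g(-1404) - 2569694) = (-1*82112 + 1625284)/((675 + 2*(-1404)²) - 2569694) = (-82112 + 1625284)/((675 + 2*1971216) - 2569694) = 1543172/((675 + 3942432) - 2569694) = 1543172/(3943107 - 2569694) = 1543172/1373413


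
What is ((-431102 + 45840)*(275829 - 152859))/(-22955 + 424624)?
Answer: -47375668140/401669 ≈ -1.1795e+5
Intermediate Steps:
((-431102 + 45840)*(275829 - 152859))/(-22955 + 424624) = -385262*122970/401669 = -47375668140*1/401669 = -47375668140/401669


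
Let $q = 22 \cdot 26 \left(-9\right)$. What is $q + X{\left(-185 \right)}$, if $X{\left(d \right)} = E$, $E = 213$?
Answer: $-4935$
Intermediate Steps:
$X{\left(d \right)} = 213$
$q = -5148$ ($q = 572 \left(-9\right) = -5148$)
$q + X{\left(-185 \right)} = -5148 + 213 = -4935$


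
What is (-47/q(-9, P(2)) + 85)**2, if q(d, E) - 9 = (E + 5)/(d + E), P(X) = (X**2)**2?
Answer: 946729/144 ≈ 6574.5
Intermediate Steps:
P(X) = X**4
q(d, E) = 9 + (5 + E)/(E + d) (q(d, E) = 9 + (E + 5)/(d + E) = 9 + (5 + E)/(E + d))
(-47/q(-9, P(2)) + 85)**2 = (-47*(2**4 - 9)/(5 + 9*(-9) + 10*2**4) + 85)**2 = (-47*(16 - 9)/(5 - 81 + 10*16) + 85)**2 = (-47*7/(5 - 81 + 160) + 85)**2 = (-47/((1/7)*84) + 85)**2 = (-47/12 + 85)**2 = (973/12)**2 = 946729/144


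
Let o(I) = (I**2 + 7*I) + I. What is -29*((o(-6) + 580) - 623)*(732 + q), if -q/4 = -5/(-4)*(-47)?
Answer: 1542365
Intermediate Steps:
o(I) = I**2 + 8*I
q = 235 (q = -4*(-5/(-4))*(-47) = -4*(-5*(-1/4))*(-47) = -5*(-47) = -4*(-235/4) = 235)
-29*((o(-6) + 580) - 623)*(732 + q) = -29*((-6*(8 - 6) + 580) - 623)*(732 + 235) = -29*((-6*2 + 580) - 623)*967 = -29*((-12 + 580) - 623)*967 = -29*(568 - 623)*967 = -(-1595)*967 = -29*(-53185) = 1542365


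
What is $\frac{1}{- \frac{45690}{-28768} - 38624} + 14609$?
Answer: $\frac{8115953545155}{555544771} \approx 14609.0$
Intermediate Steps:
$\frac{1}{- \frac{45690}{-28768} - 38624} + 14609 = \frac{1}{\left(-45690\right) \left(- \frac{1}{28768}\right) - 38624} + 14609 = \frac{1}{\frac{22845}{14384} - 38624} + 14609 = \frac{1}{- \frac{555544771}{14384}} + 14609 = - \frac{14384}{555544771} + 14609 = \frac{8115953545155}{555544771}$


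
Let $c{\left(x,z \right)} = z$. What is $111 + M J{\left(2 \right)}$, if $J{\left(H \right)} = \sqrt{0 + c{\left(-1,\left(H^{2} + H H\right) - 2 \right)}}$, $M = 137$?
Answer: $111 + 137 \sqrt{6} \approx 446.58$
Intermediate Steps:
$J{\left(H \right)} = \sqrt{-2 + 2 H^{2}}$ ($J{\left(H \right)} = \sqrt{0 - \left(2 - H^{2} - H H\right)} = \sqrt{0 + \left(\left(H^{2} + H^{2}\right) - 2\right)} = \sqrt{0 + \left(2 H^{2} - 2\right)} = \sqrt{0 + \left(-2 + 2 H^{2}\right)} = \sqrt{-2 + 2 H^{2}}$)
$111 + M J{\left(2 \right)} = 111 + 137 \sqrt{-2 + 2 \cdot 2^{2}} = 111 + 137 \sqrt{-2 + 2 \cdot 4} = 111 + 137 \sqrt{-2 + 8} = 111 + 137 \sqrt{6}$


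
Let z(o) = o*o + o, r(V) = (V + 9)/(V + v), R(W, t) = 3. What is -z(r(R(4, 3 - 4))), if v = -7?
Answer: -6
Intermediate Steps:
r(V) = (9 + V)/(-7 + V) (r(V) = (V + 9)/(V - 7) = (9 + V)/(-7 + V))
z(o) = o + o**2 (z(o) = o**2 + o = o + o**2)
-z(r(R(4, 3 - 4))) = -(9 + 3)/(-7 + 3)*(1 + (9 + 3)/(-7 + 3)) = -12/(-4)*(1 + 12/(-4)) = -(-1/4*12)*(1 - 1/4*12) = -(-3)*(1 - 3) = -(-3)*(-2) = -1*6 = -6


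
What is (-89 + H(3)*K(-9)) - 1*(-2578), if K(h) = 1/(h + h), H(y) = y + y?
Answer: 7466/3 ≈ 2488.7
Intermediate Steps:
H(y) = 2*y
K(h) = 1/(2*h)
(-89 + H(3)*K(-9)) - 1*(-2578) = (-89 + (2*3)*((1/2)/(-9))) - 1*(-2578) = (-89 + 6*((1/2)*(-1/9))) + 2578 = (-89 + 6*(-1/18)) + 2578 = (-89 - 1/3) + 2578 = -268/3 + 2578 = 7466/3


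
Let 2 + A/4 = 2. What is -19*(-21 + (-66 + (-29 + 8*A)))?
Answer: 2204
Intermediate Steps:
A = 0 (A = -8 + 4*2 = -8 + 8 = 0)
-19*(-21 + (-66 + (-29 + 8*A))) = -19*(-21 + (-66 + (-29 + 8*0))) = -19*(-21 + (-66 + (-29 + 0))) = -19*(-21 + (-66 - 29)) = -19*(-21 - 95) = -19*(-116) = 2204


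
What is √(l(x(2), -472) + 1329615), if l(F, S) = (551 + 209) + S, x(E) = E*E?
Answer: 3*√147767 ≈ 1153.2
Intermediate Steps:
x(E) = E²
l(F, S) = 760 + S
√(l(x(2), -472) + 1329615) = √((760 - 472) + 1329615) = √(288 + 1329615) = √1329903 = 3*√147767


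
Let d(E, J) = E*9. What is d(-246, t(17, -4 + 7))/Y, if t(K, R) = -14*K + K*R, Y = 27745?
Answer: -2214/27745 ≈ -0.079798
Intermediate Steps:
d(E, J) = 9*E
d(-246, t(17, -4 + 7))/Y = (9*(-246))/27745 = -2214*1/27745 = -2214/27745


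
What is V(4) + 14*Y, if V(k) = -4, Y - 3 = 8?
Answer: 150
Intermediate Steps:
Y = 11 (Y = 3 + 8 = 11)
V(4) + 14*Y = -4 + 14*11 = -4 + 154 = 150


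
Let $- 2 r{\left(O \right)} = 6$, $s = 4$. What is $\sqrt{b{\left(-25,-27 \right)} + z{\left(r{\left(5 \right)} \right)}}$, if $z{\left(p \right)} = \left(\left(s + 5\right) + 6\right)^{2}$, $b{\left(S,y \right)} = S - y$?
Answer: $\sqrt{227} \approx 15.067$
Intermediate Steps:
$r{\left(O \right)} = -3$ ($r{\left(O \right)} = \left(- \frac{1}{2}\right) 6 = -3$)
$z{\left(p \right)} = 225$ ($z{\left(p \right)} = \left(\left(4 + 5\right) + 6\right)^{2} = \left(9 + 6\right)^{2} = 15^{2} = 225$)
$\sqrt{b{\left(-25,-27 \right)} + z{\left(r{\left(5 \right)} \right)}} = \sqrt{\left(-25 - -27\right) + 225} = \sqrt{\left(-25 + 27\right) + 225} = \sqrt{2 + 225} = \sqrt{227}$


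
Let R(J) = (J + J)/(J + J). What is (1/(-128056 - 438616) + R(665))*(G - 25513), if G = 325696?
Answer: 170105000793/566672 ≈ 3.0018e+5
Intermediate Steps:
R(J) = 1 (R(J) = (2*J)/((2*J)) = (2*J)*(1/(2*J)) = 1)
(1/(-128056 - 438616) + R(665))*(G - 25513) = (1/(-128056 - 438616) + 1)*(325696 - 25513) = (1/(-566672) + 1)*300183 = (-1/566672 + 1)*300183 = (566671/566672)*300183 = 170105000793/566672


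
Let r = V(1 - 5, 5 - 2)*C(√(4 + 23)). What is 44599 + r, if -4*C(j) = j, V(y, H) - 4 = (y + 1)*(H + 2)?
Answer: 44599 + 33*√3/4 ≈ 44613.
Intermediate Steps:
V(y, H) = 4 + (1 + y)*(2 + H) (V(y, H) = 4 + (y + 1)*(H + 2) = 4 + (1 + y)*(2 + H))
C(j) = -j/4
r = 33*√3/4 (r = (6 + (5 - 2) + 2*(1 - 5) + (5 - 2)*(1 - 5))*(-√(4 + 23)/4) = (6 + 3 + 2*(-4) + 3*(-4))*(-3*√3/4) = (6 + 3 - 8 - 12)*(-3*√3/4) = -(-33)*√3/4 = 33*√3/4 ≈ 14.289)
44599 + r = 44599 + 33*√3/4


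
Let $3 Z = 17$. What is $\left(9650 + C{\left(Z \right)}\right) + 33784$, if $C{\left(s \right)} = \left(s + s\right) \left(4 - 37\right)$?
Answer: $43060$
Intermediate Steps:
$Z = \frac{17}{3}$ ($Z = \frac{1}{3} \cdot 17 = \frac{17}{3} \approx 5.6667$)
$C{\left(s \right)} = - 66 s$ ($C{\left(s \right)} = 2 s \left(-33\right) = - 66 s$)
$\left(9650 + C{\left(Z \right)}\right) + 33784 = \left(9650 - 374\right) + 33784 = 9276 + 33784 = 43060$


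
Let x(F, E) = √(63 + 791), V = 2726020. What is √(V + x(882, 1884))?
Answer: √(2726020 + √854) ≈ 1651.1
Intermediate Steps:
x(F, E) = √854
√(V + x(882, 1884)) = √(2726020 + √854)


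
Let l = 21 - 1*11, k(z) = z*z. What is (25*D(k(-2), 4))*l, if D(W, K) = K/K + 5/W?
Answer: 1125/2 ≈ 562.50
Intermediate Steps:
k(z) = z**2
l = 10 (l = 21 - 11 = 10)
D(W, K) = 1 + 5/W
(25*D(k(-2), 4))*l = (25*((5 + (-2)**2)/((-2)**2)))*10 = (25*((5 + 4)/4))*10 = (25*((1/4)*9))*10 = (25*(9/4))*10 = (225/4)*10 = 1125/2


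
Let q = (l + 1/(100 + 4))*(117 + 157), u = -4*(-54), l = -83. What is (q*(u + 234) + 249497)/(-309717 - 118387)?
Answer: 259563653/11130704 ≈ 23.320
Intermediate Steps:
u = 216
q = -1182447/52 (q = (-83 + 1/(100 + 4))*(117 + 157) = (-83 + 1/104)*274 = -8631/104*274 = -1182447/52 ≈ -22739.)
(q*(u + 234) + 249497)/(-309717 - 118387) = (-1182447*(216 + 234)/52 + 249497)/(-309717 - 118387) = (-1182447/52*450 + 249497)/(-428104) = (-266050575/26 + 249497)*(-1/428104) = -259563653/26*(-1/428104) = 259563653/11130704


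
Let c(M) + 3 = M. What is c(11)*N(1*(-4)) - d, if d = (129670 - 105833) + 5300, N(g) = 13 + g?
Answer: -29065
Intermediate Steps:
c(M) = -3 + M
d = 29137 (d = 23837 + 5300 = 29137)
c(11)*N(1*(-4)) - d = (-3 + 11)*(13 + 1*(-4)) - 1*29137 = 8*(13 - 4) - 29137 = 8*9 - 29137 = 72 - 29137 = -29065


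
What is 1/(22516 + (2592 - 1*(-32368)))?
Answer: 1/57476 ≈ 1.7399e-5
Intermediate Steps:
1/(22516 + (2592 - 1*(-32368))) = 1/(22516 + (2592 + 32368)) = 1/(22516 + 34960) = 1/57476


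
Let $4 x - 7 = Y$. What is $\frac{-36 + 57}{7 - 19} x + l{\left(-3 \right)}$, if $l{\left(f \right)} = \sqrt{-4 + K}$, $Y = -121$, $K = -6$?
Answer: $\frac{399}{8} + i \sqrt{10} \approx 49.875 + 3.1623 i$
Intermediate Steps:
$x = - \frac{57}{2}$ ($x = \frac{7}{4} + \frac{1}{4} \left(-121\right) = \frac{7}{4} - \frac{121}{4} = - \frac{57}{2} \approx -28.5$)
$l{\left(f \right)} = i \sqrt{10}$ ($l{\left(f \right)} = \sqrt{-4 - 6} = \sqrt{-10} = i \sqrt{10}$)
$\frac{-36 + 57}{7 - 19} x + l{\left(-3 \right)} = \frac{-36 + 57}{7 - 19} \left(- \frac{57}{2}\right) + i \sqrt{10} = \frac{21}{-12} \left(- \frac{57}{2}\right) + i \sqrt{10} = 21 \left(- \frac{1}{12}\right) \left(- \frac{57}{2}\right) + i \sqrt{10} = \left(- \frac{7}{4}\right) \left(- \frac{57}{2}\right) + i \sqrt{10} = \frac{399}{8} + i \sqrt{10}$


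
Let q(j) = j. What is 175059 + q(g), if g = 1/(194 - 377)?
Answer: 32035796/183 ≈ 1.7506e+5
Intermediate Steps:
g = -1/183 (g = 1/(-183) = -1/183 ≈ -0.0054645)
175059 + q(g) = 175059 - 1/183 = 32035796/183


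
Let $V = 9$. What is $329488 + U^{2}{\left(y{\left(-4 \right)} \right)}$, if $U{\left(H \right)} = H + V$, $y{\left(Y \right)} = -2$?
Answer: $329537$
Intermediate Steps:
$U{\left(H \right)} = 9 + H$ ($U{\left(H \right)} = H + 9 = 9 + H$)
$329488 + U^{2}{\left(y{\left(-4 \right)} \right)} = 329488 + \left(9 - 2\right)^{2} = 329488 + 7^{2} = 329488 + 49 = 329537$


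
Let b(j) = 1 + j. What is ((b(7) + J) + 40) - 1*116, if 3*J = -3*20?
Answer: -88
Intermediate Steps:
J = -20 (J = (-3*20)/3 = (⅓)*(-60) = -20)
((b(7) + J) + 40) - 1*116 = (((1 + 7) - 20) + 40) - 1*116 = ((8 - 20) + 40) - 116 = (-12 + 40) - 116 = 28 - 116 = -88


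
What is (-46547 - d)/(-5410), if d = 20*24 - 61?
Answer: 23483/2705 ≈ 8.6813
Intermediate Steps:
d = 419 (d = 480 - 61 = 419)
(-46547 - d)/(-5410) = (-46547 - 1*419)/(-5410) = (-46547 - 419)*(-1/5410) = -46966*(-1/5410) = 23483/2705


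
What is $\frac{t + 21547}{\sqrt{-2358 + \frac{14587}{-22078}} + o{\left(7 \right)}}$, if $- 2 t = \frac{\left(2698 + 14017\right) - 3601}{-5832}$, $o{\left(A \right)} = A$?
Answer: $\frac{9710794441453}{155003867028} - \frac{125668661 i \sqrt{1149701053858}}{310007734056} \approx 62.649 - 434.66 i$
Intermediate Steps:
$t = \frac{6557}{5832}$ ($t = - \frac{\left(\left(2698 + 14017\right) - 3601\right) \frac{1}{-5832}}{2} = - \frac{\left(16715 - 3601\right) \left(- \frac{1}{5832}\right)}{2} = - \frac{13114 \left(- \frac{1}{5832}\right)}{2} = \left(- \frac{1}{2}\right) \left(- \frac{6557}{2916}\right) = \frac{6557}{5832} \approx 1.1243$)
$\frac{t + 21547}{\sqrt{-2358 + \frac{14587}{-22078}} + o{\left(7 \right)}} = \frac{\frac{6557}{5832} + 21547}{\sqrt{-2358 + \frac{14587}{-22078}} + 7} = \frac{125668661}{5832 \left(\sqrt{-2358 + 14587 \left(- \frac{1}{22078}\right)} + 7\right)} = \frac{125668661}{5832 \left(\sqrt{-2358 - \frac{14587}{22078}} + 7\right)} = \frac{125668661}{5832 \left(\sqrt{- \frac{52074511}{22078}} + 7\right)} = \frac{125668661}{5832 \left(\frac{i \sqrt{1149701053858}}{22078} + 7\right)} = \frac{125668661}{5832 \left(7 + \frac{i \sqrt{1149701053858}}{22078}\right)}$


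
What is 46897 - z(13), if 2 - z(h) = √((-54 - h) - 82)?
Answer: 46895 + I*√149 ≈ 46895.0 + 12.207*I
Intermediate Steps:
z(h) = 2 - √(-136 - h) (z(h) = 2 - √((-54 - h) - 82) = 2 - √(-136 - h))
46897 - z(13) = 46897 - (2 - √(-136 - 1*13)) = 46897 - (2 - √(-136 - 13)) = 46897 - (2 - √(-149)) = 46897 - (2 - I*√149) = 46897 + (-2 + I*√149) = 46895 + I*√149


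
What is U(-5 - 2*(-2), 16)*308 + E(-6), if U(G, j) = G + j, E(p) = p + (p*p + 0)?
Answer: 4650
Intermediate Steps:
E(p) = p + p² (E(p) = p + (p² + 0) = p + p²)
U(-5 - 2*(-2), 16)*308 + E(-6) = ((-5 - 2*(-2)) + 16)*308 - 6*(1 - 6) = ((-5 + 4) + 16)*308 - 6*(-5) = (-1 + 16)*308 + 30 = 15*308 + 30 = 4620 + 30 = 4650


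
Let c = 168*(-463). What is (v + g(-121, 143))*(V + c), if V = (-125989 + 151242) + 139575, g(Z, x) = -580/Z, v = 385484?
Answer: 4060092870336/121 ≈ 3.3554e+10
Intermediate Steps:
V = 164828 (V = 25253 + 139575 = 164828)
c = -77784
(v + g(-121, 143))*(V + c) = (385484 - 580/(-121))*(164828 - 77784) = (385484 - 580*(-1/121))*87044 = (385484 + 580/121)*87044 = (46644144/121)*87044 = 4060092870336/121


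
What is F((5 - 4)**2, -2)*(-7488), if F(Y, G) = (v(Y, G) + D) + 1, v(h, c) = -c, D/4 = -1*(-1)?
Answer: -52416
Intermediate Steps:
D = 4 (D = 4*(-1*(-1)) = 4*1 = 4)
F(Y, G) = 5 - G (F(Y, G) = (-G + 4) + 1 = (4 - G) + 1 = 5 - G)
F((5 - 4)**2, -2)*(-7488) = (5 - 1*(-2))*(-7488) = (5 + 2)*(-7488) = 7*(-7488) = -52416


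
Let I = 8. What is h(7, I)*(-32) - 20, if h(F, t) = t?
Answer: -276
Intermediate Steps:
h(7, I)*(-32) - 20 = 8*(-32) - 20 = -256 - 20 = -276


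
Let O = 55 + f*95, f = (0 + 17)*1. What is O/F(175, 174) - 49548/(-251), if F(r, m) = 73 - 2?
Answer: 3937078/17821 ≈ 220.92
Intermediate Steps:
f = 17 (f = 17*1 = 17)
O = 1670 (O = 55 + 17*95 = 55 + 1615 = 1670)
F(r, m) = 71
O/F(175, 174) - 49548/(-251) = 1670/71 - 49548/(-251) = 1670*(1/71) - 49548*(-1/251) = 1670/71 + 49548/251 = 3937078/17821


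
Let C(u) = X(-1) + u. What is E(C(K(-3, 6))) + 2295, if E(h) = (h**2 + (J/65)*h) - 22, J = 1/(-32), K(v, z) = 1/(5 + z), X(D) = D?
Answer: 57227675/25168 ≈ 2273.8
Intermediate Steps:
J = -1/32 ≈ -0.031250
C(u) = -1 + u
E(h) = -22 + h**2 - h/2080 (E(h) = (h**2 + (-1/32/65)*h) - 22 = (h**2 + (-1/32*1/65)*h) - 22 = (h**2 - h/2080) - 22 = -22 + h**2 - h/2080)
E(C(K(-3, 6))) + 2295 = (-22 + (-1 + 1/(5 + 6))**2 - (-1 + 1/(5 + 6))/2080) + 2295 = (-22 + (-1 + 1/11)**2 - (-1 + 1/11)/2080) + 2295 = (-22 + (-10/11)**2 - 1/2080*(-10/11)) + 2295 = (-22 + 100/121 + 1/2288) + 2295 = -532885/25168 + 2295 = 57227675/25168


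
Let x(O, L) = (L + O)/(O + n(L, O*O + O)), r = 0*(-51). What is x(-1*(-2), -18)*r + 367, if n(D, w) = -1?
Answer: 367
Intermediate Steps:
r = 0
x(O, L) = (L + O)/(-1 + O) (x(O, L) = (L + O)/(O - 1) = (L + O)/(-1 + O))
x(-1*(-2), -18)*r + 367 = ((-18 - 1*(-2))/(-1 - 1*(-2)))*0 + 367 = ((-18 + 2)/(-1 + 2))*0 + 367 = (-16/1)*0 + 367 = (1*(-16))*0 + 367 = -16*0 + 367 = 0 + 367 = 367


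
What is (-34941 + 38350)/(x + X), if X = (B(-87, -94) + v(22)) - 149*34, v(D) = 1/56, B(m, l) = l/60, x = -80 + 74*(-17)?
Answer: -2863560/5380661 ≈ -0.53220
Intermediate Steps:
x = -1338 (x = -80 - 1258 = -1338)
B(m, l) = l/60 (B(m, l) = l*(1/60) = l/60)
v(D) = 1/56
X = -4256741/840 (X = ((1/60)*(-94) + 1/56) - 149*34 = (-47/30 + 1/56) - 5066 = -1301/840 - 5066 = -4256741/840 ≈ -5067.5)
(-34941 + 38350)/(x + X) = (-34941 + 38350)/(-1338 - 4256741/840) = 3409/(-5380661/840) = 3409*(-840/5380661) = -2863560/5380661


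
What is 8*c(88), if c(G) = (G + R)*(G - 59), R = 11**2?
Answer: 48488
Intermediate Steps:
R = 121
c(G) = (-59 + G)*(121 + G) (c(G) = (G + 121)*(G - 59) = (121 + G)*(-59 + G) = (-59 + G)*(121 + G))
8*c(88) = 8*(-7139 + 88**2 + 62*88) = 8*(-7139 + 7744 + 5456) = 8*6061 = 48488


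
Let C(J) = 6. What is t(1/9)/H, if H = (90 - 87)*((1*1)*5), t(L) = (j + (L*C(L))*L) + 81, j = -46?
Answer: 947/405 ≈ 2.3383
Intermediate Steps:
t(L) = 35 + 6*L² (t(L) = (-46 + (L*6)*L) + 81 = (-46 + (6*L)*L) + 81 = (-46 + 6*L²) + 81 = 35 + 6*L²)
H = 15 (H = 3*(1*5) = 3*5 = 15)
t(1/9)/H = (35 + 6*(1/9)²)/15 = (35 + 6*(⅑)²)*(1/15) = (35 + 6*(1/81))*(1/15) = (35 + 2/27)*(1/15) = (947/27)*(1/15) = 947/405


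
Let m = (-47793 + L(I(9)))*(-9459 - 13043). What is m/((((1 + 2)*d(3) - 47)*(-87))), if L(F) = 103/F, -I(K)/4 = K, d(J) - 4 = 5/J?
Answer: 19359044401/46980 ≈ 4.1207e+5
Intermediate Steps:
d(J) = 4 + 5/J
I(K) = -4*K
m = 19359044401/18 (m = (-47793 + 103/((-4*9)))*(-9459 - 13043) = (-47793 + 103/(-36))*(-22502) = (-47793 + 103*(-1/36))*(-22502) = (-47793 - 103/36)*(-22502) = -1720651/36*(-22502) = 19359044401/18 ≈ 1.0755e+9)
m/((((1 + 2)*d(3) - 47)*(-87))) = 19359044401/(18*((((1 + 2)*(4 + 5/3) - 47)*(-87)))) = 19359044401/(18*(((3*(4 + 5*(⅓)) - 47)*(-87)))) = 19359044401/(18*(((3*(4 + 5/3) - 47)*(-87)))) = 19359044401/(18*(((3*(17/3) - 47)*(-87)))) = 19359044401/(18*(((17 - 47)*(-87)))) = 19359044401/(18*((-30*(-87)))) = (19359044401/18)/2610 = (19359044401/18)*(1/2610) = 19359044401/46980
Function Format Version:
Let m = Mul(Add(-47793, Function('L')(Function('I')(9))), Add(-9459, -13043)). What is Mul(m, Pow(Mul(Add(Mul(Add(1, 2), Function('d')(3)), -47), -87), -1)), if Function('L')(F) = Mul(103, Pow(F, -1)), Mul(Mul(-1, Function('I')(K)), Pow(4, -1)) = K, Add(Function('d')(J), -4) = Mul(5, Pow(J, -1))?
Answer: Rational(19359044401, 46980) ≈ 4.1207e+5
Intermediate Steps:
Function('d')(J) = Add(4, Mul(5, Pow(J, -1)))
Function('I')(K) = Mul(-4, K)
m = Rational(19359044401, 18) (m = Mul(Add(-47793, Mul(103, Pow(Mul(-4, 9), -1))), Add(-9459, -13043)) = Mul(Add(-47793, Mul(103, Pow(-36, -1))), -22502) = Mul(Add(-47793, Mul(103, Rational(-1, 36))), -22502) = Mul(Add(-47793, Rational(-103, 36)), -22502) = Mul(Rational(-1720651, 36), -22502) = Rational(19359044401, 18) ≈ 1.0755e+9)
Mul(m, Pow(Mul(Add(Mul(Add(1, 2), Function('d')(3)), -47), -87), -1)) = Mul(Rational(19359044401, 18), Pow(Mul(Add(Mul(Add(1, 2), Add(4, Mul(5, Pow(3, -1)))), -47), -87), -1)) = Mul(Rational(19359044401, 18), Pow(Mul(Add(Mul(3, Add(4, Mul(5, Rational(1, 3)))), -47), -87), -1)) = Mul(Rational(19359044401, 18), Pow(Mul(Add(Mul(3, Add(4, Rational(5, 3))), -47), -87), -1)) = Mul(Rational(19359044401, 18), Pow(Mul(Add(Mul(3, Rational(17, 3)), -47), -87), -1)) = Mul(Rational(19359044401, 18), Pow(Mul(Add(17, -47), -87), -1)) = Mul(Rational(19359044401, 18), Pow(Mul(-30, -87), -1)) = Mul(Rational(19359044401, 18), Pow(2610, -1)) = Mul(Rational(19359044401, 18), Rational(1, 2610)) = Rational(19359044401, 46980)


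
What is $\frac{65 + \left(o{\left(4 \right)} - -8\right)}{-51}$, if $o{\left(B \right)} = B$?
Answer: $- \frac{77}{51} \approx -1.5098$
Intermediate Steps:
$\frac{65 + \left(o{\left(4 \right)} - -8\right)}{-51} = \frac{65 + \left(4 - -8\right)}{-51} = - \frac{65 + \left(4 + 8\right)}{51} = - \frac{65 + 12}{51} = \left(- \frac{1}{51}\right) 77 = - \frac{77}{51}$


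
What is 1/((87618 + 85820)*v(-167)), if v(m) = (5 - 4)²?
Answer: 1/173438 ≈ 5.7657e-6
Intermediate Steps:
v(m) = 1 (v(m) = 1² = 1)
1/((87618 + 85820)*v(-167)) = 1/((87618 + 85820)*1) = 1/173438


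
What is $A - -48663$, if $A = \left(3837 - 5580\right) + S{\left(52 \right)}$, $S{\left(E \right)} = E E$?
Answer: $49624$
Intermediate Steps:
$S{\left(E \right)} = E^{2}$
$A = 961$ ($A = \left(3837 - 5580\right) + 52^{2} = -1743 + 2704 = 961$)
$A - -48663 = 961 - -48663 = 961 + 48663 = 49624$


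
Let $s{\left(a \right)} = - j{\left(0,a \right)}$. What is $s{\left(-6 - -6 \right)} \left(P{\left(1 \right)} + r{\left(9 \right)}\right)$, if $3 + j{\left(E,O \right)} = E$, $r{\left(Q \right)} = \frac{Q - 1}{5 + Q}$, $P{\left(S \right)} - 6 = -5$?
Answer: $\frac{33}{7} \approx 4.7143$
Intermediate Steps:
$P{\left(S \right)} = 1$ ($P{\left(S \right)} = 6 - 5 = 1$)
$r{\left(Q \right)} = \frac{-1 + Q}{5 + Q}$
$j{\left(E,O \right)} = -3 + E$
$s{\left(a \right)} = 3$ ($s{\left(a \right)} = - (-3 + 0) = \left(-1\right) \left(-3\right) = 3$)
$s{\left(-6 - -6 \right)} \left(P{\left(1 \right)} + r{\left(9 \right)}\right) = 3 \left(1 + \frac{-1 + 9}{5 + 9}\right) = 3 \left(1 + \frac{1}{14} \cdot 8\right) = 3 \left(1 + \frac{4}{7}\right) = 3 \cdot \frac{11}{7} = \frac{33}{7}$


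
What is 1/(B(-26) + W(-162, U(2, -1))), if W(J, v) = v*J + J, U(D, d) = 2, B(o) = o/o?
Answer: -1/485 ≈ -0.0020619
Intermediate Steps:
B(o) = 1
W(J, v) = J + J*v (W(J, v) = J*v + J = J + J*v)
1/(B(-26) + W(-162, U(2, -1))) = 1/(1 - 162*(1 + 2)) = 1/(1 - 162*3) = 1/(1 - 486) = 1/(-485) = -1/485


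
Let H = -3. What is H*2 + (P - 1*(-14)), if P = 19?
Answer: 27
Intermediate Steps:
H*2 + (P - 1*(-14)) = -3*2 + (19 - 1*(-14)) = -6 + (19 + 14) = -6 + 33 = 27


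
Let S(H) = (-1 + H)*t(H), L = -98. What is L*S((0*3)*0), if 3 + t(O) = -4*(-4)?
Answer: 1274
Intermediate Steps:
t(O) = 13 (t(O) = -3 - 4*(-4) = -3 + 16 = 13)
S(H) = -13 + 13*H (S(H) = (-1 + H)*13 = -13 + 13*H)
L*S((0*3)*0) = -98*(-13 + 13*((0*3)*0)) = -98*(-13 + 13*(0*0)) = -98*(-13 + 13*0) = -98*(-13 + 0) = -98*(-13) = 1274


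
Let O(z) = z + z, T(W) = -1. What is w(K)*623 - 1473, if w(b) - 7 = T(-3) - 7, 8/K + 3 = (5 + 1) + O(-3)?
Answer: -2096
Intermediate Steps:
O(z) = 2*z
K = -8/3 (K = 8/(-3 + ((5 + 1) + 2*(-3))) = 8/(-3 + (6 - 6)) = 8/(-3 + 0) = 8/(-3) = 8*(-⅓) = -8/3 ≈ -2.6667)
w(b) = -1 (w(b) = 7 + (-1 - 7) = 7 - 8 = -1)
w(K)*623 - 1473 = -1*623 - 1473 = -623 - 1473 = -2096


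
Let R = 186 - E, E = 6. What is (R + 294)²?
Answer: 224676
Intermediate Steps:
R = 180 (R = 186 - 1*6 = 186 - 6 = 180)
(R + 294)² = (180 + 294)² = 474² = 224676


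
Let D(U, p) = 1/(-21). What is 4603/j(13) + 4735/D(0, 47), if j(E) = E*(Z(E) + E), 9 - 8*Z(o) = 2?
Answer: -143447881/1443 ≈ -99410.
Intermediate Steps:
Z(o) = 7/8 (Z(o) = 9/8 - 1/8*2 = 9/8 - 1/4 = 7/8)
j(E) = E*(7/8 + E)
D(U, p) = -1/21
4603/j(13) + 4735/D(0, 47) = 4603/(((1/8)*13*(7 + 8*13))) + 4735/(-1/21) = 4603/(((1/8)*13*(7 + 104))) + 4735*(-21) = 4603/(((1/8)*13*111)) - 99435 = 4603/(1443/8) - 99435 = 4603*(8/1443) - 99435 = 36824/1443 - 99435 = -143447881/1443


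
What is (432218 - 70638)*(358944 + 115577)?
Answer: 171577303180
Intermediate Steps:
(432218 - 70638)*(358944 + 115577) = 361580*474521 = 171577303180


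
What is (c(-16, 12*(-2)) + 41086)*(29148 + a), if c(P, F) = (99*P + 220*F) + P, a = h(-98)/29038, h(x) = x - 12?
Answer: 14475970887942/14519 ≈ 9.9704e+8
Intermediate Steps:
h(x) = -12 + x
a = -55/14519 (a = (-12 - 98)/29038 = -110*1/29038 = -55/14519 ≈ -0.0037881)
c(P, F) = 100*P + 220*F
(c(-16, 12*(-2)) + 41086)*(29148 + a) = ((100*(-16) + 220*(12*(-2))) + 41086)*(29148 - 55/14519) = ((-1600 + 220*(-24)) + 41086)*(423199757/14519) = ((-1600 - 5280) + 41086)*(423199757/14519) = (-6880 + 41086)*(423199757/14519) = 34206*(423199757/14519) = 14475970887942/14519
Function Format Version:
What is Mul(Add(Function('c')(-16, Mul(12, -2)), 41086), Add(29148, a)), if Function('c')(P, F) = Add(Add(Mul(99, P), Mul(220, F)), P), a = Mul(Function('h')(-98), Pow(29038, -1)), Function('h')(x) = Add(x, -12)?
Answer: Rational(14475970887942, 14519) ≈ 9.9704e+8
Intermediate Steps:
Function('h')(x) = Add(-12, x)
a = Rational(-55, 14519) (a = Mul(Add(-12, -98), Pow(29038, -1)) = Mul(-110, Rational(1, 29038)) = Rational(-55, 14519) ≈ -0.0037881)
Function('c')(P, F) = Add(Mul(100, P), Mul(220, F))
Mul(Add(Function('c')(-16, Mul(12, -2)), 41086), Add(29148, a)) = Mul(Add(Add(Mul(100, -16), Mul(220, Mul(12, -2))), 41086), Add(29148, Rational(-55, 14519))) = Mul(Add(Add(-1600, Mul(220, -24)), 41086), Rational(423199757, 14519)) = Mul(Add(Add(-1600, -5280), 41086), Rational(423199757, 14519)) = Mul(Add(-6880, 41086), Rational(423199757, 14519)) = Mul(34206, Rational(423199757, 14519)) = Rational(14475970887942, 14519)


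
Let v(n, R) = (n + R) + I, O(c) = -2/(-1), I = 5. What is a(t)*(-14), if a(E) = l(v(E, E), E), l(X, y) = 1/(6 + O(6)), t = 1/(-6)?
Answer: -7/4 ≈ -1.7500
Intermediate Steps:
O(c) = 2 (O(c) = -2*(-1) = 2)
t = -1/6 (t = 1*(-1/6) = -1/6 ≈ -0.16667)
v(n, R) = 5 + R + n (v(n, R) = (n + R) + 5 = (R + n) + 5 = 5 + R + n)
l(X, y) = 1/8 (l(X, y) = 1/(6 + 2) = 1/8)
a(E) = 1/8
a(t)*(-14) = (1/8)*(-14) = -7/4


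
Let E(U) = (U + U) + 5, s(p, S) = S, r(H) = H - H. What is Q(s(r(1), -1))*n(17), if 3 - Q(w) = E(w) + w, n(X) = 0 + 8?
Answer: 8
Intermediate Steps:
r(H) = 0
E(U) = 5 + 2*U (E(U) = 2*U + 5 = 5 + 2*U)
n(X) = 8
Q(w) = -2 - 3*w (Q(w) = 3 - ((5 + 2*w) + w) = 3 - (5 + 3*w) = 3 + (-5 - 3*w) = -2 - 3*w)
Q(s(r(1), -1))*n(17) = (-2 - 3*(-1))*8 = (-2 + 3)*8 = 1*8 = 8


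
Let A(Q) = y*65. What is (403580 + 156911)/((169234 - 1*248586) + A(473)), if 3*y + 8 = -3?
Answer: -1681473/238771 ≈ -7.0422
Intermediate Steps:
y = -11/3 (y = -8/3 + (⅓)*(-3) = -8/3 - 1 = -11/3 ≈ -3.6667)
A(Q) = -715/3 (A(Q) = -11/3*65 = -715/3)
(403580 + 156911)/((169234 - 1*248586) + A(473)) = (403580 + 156911)/((169234 - 1*248586) - 715/3) = 560491/((169234 - 248586) - 715/3) = 560491/(-79352 - 715/3) = 560491/(-238771/3) = 560491*(-3/238771) = -1681473/238771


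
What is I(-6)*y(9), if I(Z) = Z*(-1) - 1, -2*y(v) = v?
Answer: -45/2 ≈ -22.500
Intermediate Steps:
y(v) = -v/2
I(Z) = -1 - Z (I(Z) = -Z - 1 = -1 - Z)
I(-6)*y(9) = (-1 - 1*(-6))*(-½*9) = (-1 + 6)*(-9/2) = 5*(-9/2) = -45/2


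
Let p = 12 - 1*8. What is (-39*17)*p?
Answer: -2652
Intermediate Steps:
p = 4 (p = 12 - 8 = 4)
(-39*17)*p = -39*17*4 = -663*4 = -2652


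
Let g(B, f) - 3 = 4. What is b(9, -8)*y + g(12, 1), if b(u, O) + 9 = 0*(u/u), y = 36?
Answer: -317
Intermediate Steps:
g(B, f) = 7 (g(B, f) = 3 + 4 = 7)
b(u, O) = -9 (b(u, O) = -9 + 0*(u/u) = -9 + 0*1 = -9 + 0 = -9)
b(9, -8)*y + g(12, 1) = -9*36 + 7 = -324 + 7 = -317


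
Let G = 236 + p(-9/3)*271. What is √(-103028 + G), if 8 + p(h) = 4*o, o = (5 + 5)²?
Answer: 4*√215 ≈ 58.651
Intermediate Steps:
o = 100 (o = 10² = 100)
p(h) = 392 (p(h) = -8 + 4*100 = -8 + 400 = 392)
G = 106468 (G = 236 + 392*271 = 236 + 106232 = 106468)
√(-103028 + G) = √(-103028 + 106468) = √3440 = 4*√215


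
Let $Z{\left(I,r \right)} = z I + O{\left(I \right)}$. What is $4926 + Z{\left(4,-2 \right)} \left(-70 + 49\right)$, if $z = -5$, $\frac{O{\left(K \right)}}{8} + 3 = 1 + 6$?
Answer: $4674$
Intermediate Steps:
$O{\left(K \right)} = 32$ ($O{\left(K \right)} = -24 + 8 \left(1 + 6\right) = -24 + 8 \cdot 7 = -24 + 56 = 32$)
$Z{\left(I,r \right)} = 32 - 5 I$ ($Z{\left(I,r \right)} = - 5 I + 32 = 32 - 5 I$)
$4926 + Z{\left(4,-2 \right)} \left(-70 + 49\right) = 4926 + \left(32 - 20\right) \left(-70 + 49\right) = 4926 + \left(32 - 20\right) \left(-21\right) = 4926 + 12 \left(-21\right) = 4926 - 252 = 4674$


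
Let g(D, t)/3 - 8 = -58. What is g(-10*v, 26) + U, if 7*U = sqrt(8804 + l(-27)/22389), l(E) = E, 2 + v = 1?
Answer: -150 + sqrt(490350765509)/52241 ≈ -136.60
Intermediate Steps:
v = -1 (v = -2 + 1 = -1)
g(D, t) = -150 (g(D, t) = 24 + 3*(-58) = 24 - 174 = -150)
U = sqrt(490350765509)/52241 (U = sqrt(8804 - 27/22389)/7 = sqrt(8804 - 27*1/22389)/7 = sqrt(8804 - 9/7463)/7 = sqrt(65704243/7463)/7 = (sqrt(490350765509)/7463)/7 = sqrt(490350765509)/52241 ≈ 13.404)
g(-10*v, 26) + U = -150 + sqrt(490350765509)/52241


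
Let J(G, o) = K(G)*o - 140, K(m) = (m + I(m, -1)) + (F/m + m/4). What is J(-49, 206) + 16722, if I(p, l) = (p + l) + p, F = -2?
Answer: -1609267/98 ≈ -16421.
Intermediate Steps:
I(p, l) = l + 2*p (I(p, l) = (l + p) + p = l + 2*p)
K(m) = -1 - 2/m + 13*m/4 (K(m) = (m + (-1 + 2*m)) + (-2/m + m/4) = (-1 + 3*m) + (-2/m + m*(1/4)) = (-1 + 3*m) + (-2/m + m/4) = -1 - 2/m + 13*m/4)
J(G, o) = -140 + o*(-1 - 2/G + 13*G/4) (J(G, o) = (-1 - 2/G + 13*G/4)*o - 140 = o*(-1 - 2/G + 13*G/4) - 140 = -140 + o*(-1 - 2/G + 13*G/4))
J(-49, 206) + 16722 = (-140 - 1*206 - 2*206/(-49) + (13/4)*(-49)*206) + 16722 = (-140 - 206 - 2*206*(-1/49) - 65611/2) + 16722 = (-140 - 206 + 412/49 - 65611/2) + 16722 = -3248023/98 + 16722 = -1609267/98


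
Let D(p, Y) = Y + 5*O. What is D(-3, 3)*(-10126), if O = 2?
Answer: -131638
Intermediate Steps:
D(p, Y) = 10 + Y (D(p, Y) = Y + 5*2 = Y + 10 = 10 + Y)
D(-3, 3)*(-10126) = (10 + 3)*(-10126) = 13*(-10126) = -131638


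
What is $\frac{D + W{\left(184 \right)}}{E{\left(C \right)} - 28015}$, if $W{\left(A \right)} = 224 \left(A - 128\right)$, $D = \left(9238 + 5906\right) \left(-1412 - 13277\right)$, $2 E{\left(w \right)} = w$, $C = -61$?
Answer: $\frac{444875344}{56091} \approx 7931.3$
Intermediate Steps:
$E{\left(w \right)} = \frac{w}{2}$
$D = -222450216$ ($D = 15144 \left(-14689\right) = -222450216$)
$W{\left(A \right)} = -28672 + 224 A$ ($W{\left(A \right)} = 224 \left(-128 + A\right) = -28672 + 224 A$)
$\frac{D + W{\left(184 \right)}}{E{\left(C \right)} - 28015} = \frac{-222450216 + \left(-28672 + 224 \cdot 184\right)}{\frac{1}{2} \left(-61\right) - 28015} = \frac{-222450216 + \left(-28672 + 41216\right)}{- \frac{61}{2} - 28015} = \frac{-222450216 + 12544}{- \frac{56091}{2}} = \left(-222437672\right) \left(- \frac{2}{56091}\right) = \frac{444875344}{56091}$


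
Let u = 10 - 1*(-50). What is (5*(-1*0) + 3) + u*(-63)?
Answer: -3777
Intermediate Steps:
u = 60 (u = 10 + 50 = 60)
(5*(-1*0) + 3) + u*(-63) = (5*(-1*0) + 3) + 60*(-63) = (5*0 + 3) - 3780 = (0 + 3) - 3780 = 3 - 3780 = -3777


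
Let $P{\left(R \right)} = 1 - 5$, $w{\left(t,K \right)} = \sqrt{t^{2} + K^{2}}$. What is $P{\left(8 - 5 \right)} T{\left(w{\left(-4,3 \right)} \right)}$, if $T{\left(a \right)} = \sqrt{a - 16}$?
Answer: $- 4 i \sqrt{11} \approx - 13.266 i$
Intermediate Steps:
$w{\left(t,K \right)} = \sqrt{K^{2} + t^{2}}$
$P{\left(R \right)} = -4$ ($P{\left(R \right)} = 1 - 5 = -4$)
$T{\left(a \right)} = \sqrt{-16 + a}$
$P{\left(8 - 5 \right)} T{\left(w{\left(-4,3 \right)} \right)} = - 4 \sqrt{-16 + \sqrt{3^{2} + \left(-4\right)^{2}}} = - 4 \sqrt{-16 + \sqrt{9 + 16}} = - 4 \sqrt{-16 + \sqrt{25}} = - 4 \sqrt{-16 + 5} = - 4 \sqrt{-11} = - 4 i \sqrt{11}$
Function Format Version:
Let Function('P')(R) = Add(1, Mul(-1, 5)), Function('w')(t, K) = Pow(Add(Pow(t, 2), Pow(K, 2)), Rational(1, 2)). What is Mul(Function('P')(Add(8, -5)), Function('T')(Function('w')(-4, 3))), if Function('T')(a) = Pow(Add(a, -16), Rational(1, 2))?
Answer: Mul(-4, I, Pow(11, Rational(1, 2))) ≈ Mul(-13.266, I)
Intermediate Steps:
Function('w')(t, K) = Pow(Add(Pow(K, 2), Pow(t, 2)), Rational(1, 2))
Function('P')(R) = -4 (Function('P')(R) = Add(1, -5) = -4)
Function('T')(a) = Pow(Add(-16, a), Rational(1, 2))
Mul(Function('P')(Add(8, -5)), Function('T')(Function('w')(-4, 3))) = Mul(-4, Pow(Add(-16, Pow(Add(Pow(3, 2), Pow(-4, 2)), Rational(1, 2))), Rational(1, 2))) = Mul(-4, Pow(Add(-16, Pow(Add(9, 16), Rational(1, 2))), Rational(1, 2))) = Mul(-4, Pow(Add(-16, Pow(25, Rational(1, 2))), Rational(1, 2))) = Mul(-4, Pow(Add(-16, 5), Rational(1, 2))) = Mul(-4, Pow(-11, Rational(1, 2))) = Mul(-4, Mul(I, Pow(11, Rational(1, 2)))) = Mul(-4, I, Pow(11, Rational(1, 2)))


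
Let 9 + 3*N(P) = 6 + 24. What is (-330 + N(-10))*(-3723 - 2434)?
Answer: 1988711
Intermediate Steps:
N(P) = 7 (N(P) = -3 + (6 + 24)/3 = -3 + (1/3)*30 = -3 + 10 = 7)
(-330 + N(-10))*(-3723 - 2434) = (-330 + 7)*(-3723 - 2434) = -323*(-6157) = 1988711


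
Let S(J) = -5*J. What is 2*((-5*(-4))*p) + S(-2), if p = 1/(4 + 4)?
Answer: 15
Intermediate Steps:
p = ⅛ (p = 1/8 = ⅛ ≈ 0.12500)
2*((-5*(-4))*p) + S(-2) = 2*(-5*(-4)*(⅛)) - 5*(-2) = 2*(20*(⅛)) + 10 = 2*(5/2) + 10 = 5 + 10 = 15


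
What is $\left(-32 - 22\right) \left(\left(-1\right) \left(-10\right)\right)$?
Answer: $-540$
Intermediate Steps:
$\left(-32 - 22\right) \left(\left(-1\right) \left(-10\right)\right) = \left(-54\right) 10 = -540$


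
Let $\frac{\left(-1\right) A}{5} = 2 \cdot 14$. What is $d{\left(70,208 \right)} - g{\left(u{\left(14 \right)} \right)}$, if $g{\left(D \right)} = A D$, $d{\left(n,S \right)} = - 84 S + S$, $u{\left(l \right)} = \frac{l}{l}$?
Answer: $-17124$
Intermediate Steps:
$A = -140$ ($A = - 5 \cdot 2 \cdot 14 = \left(-5\right) 28 = -140$)
$u{\left(l \right)} = 1$
$d{\left(n,S \right)} = - 83 S$
$g{\left(D \right)} = - 140 D$
$d{\left(70,208 \right)} - g{\left(u{\left(14 \right)} \right)} = \left(-83\right) 208 - \left(-140\right) 1 = -17264 - -140 = -17264 + 140 = -17124$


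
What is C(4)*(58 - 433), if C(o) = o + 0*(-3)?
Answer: -1500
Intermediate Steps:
C(o) = o (C(o) = o + 0 = o)
C(4)*(58 - 433) = 4*(58 - 433) = 4*(-375) = -1500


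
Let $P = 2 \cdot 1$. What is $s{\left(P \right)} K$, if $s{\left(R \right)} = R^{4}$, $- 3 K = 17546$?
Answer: $- \frac{280736}{3} \approx -93579.0$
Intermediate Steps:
$K = - \frac{17546}{3}$ ($K = \left(- \frac{1}{3}\right) 17546 = - \frac{17546}{3} \approx -5848.7$)
$P = 2$
$s{\left(P \right)} K = 2^{4} \left(- \frac{17546}{3}\right) = 16 \left(- \frac{17546}{3}\right) = - \frac{280736}{3}$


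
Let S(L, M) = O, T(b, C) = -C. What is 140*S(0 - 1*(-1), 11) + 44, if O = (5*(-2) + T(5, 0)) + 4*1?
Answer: -796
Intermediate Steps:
O = -6 (O = (5*(-2) - 1*0) + 4*1 = (-10 + 0) + 4 = -10 + 4 = -6)
S(L, M) = -6
140*S(0 - 1*(-1), 11) + 44 = 140*(-6) + 44 = -840 + 44 = -796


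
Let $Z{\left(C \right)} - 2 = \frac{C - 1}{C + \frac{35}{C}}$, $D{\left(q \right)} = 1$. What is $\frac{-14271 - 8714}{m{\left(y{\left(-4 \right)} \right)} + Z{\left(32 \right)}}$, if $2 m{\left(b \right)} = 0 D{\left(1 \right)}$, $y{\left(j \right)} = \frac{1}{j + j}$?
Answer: $- \frac{4868223}{622} \approx -7826.7$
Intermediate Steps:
$y{\left(j \right)} = \frac{1}{2 j}$
$m{\left(b \right)} = 0$ ($m{\left(b \right)} = \frac{0 \cdot 1}{2} = \frac{1}{2} \cdot 0 = 0$)
$Z{\left(C \right)} = 2 + \frac{-1 + C}{C + \frac{35}{C}}$ ($Z{\left(C \right)} = 2 + \frac{C - 1}{C + \frac{35}{C}} = 2 + \frac{-1 + C}{C + \frac{35}{C}}$)
$\frac{-14271 - 8714}{m{\left(y{\left(-4 \right)} \right)} + Z{\left(32 \right)}} = \frac{-14271 - 8714}{0 + \frac{70 - 32 + 3 \cdot 32^{2}}{35 + 32^{2}}} = - \frac{22985}{0 + \frac{70 - 32 + 3 \cdot 1024}{35 + 1024}} = - \frac{22985}{0 + \frac{70 - 32 + 3072}{1059}} = - \frac{22985}{0 + \frac{1}{1059} \cdot 3110} = - \frac{22985}{0 + \frac{3110}{1059}} = - \frac{22985}{\frac{3110}{1059}} = \left(-22985\right) \frac{1059}{3110} = - \frac{4868223}{622}$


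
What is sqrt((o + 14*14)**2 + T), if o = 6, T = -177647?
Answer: I*sqrt(136843) ≈ 369.92*I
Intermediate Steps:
sqrt((o + 14*14)**2 + T) = sqrt((6 + 14*14)**2 - 177647) = sqrt((6 + 196)**2 - 177647) = sqrt(202**2 - 177647) = sqrt(40804 - 177647) = sqrt(-136843) = I*sqrt(136843)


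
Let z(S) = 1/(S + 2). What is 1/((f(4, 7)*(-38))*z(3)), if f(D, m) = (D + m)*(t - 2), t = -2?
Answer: 5/1672 ≈ 0.0029904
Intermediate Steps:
z(S) = 1/(2 + S)
f(D, m) = -4*D - 4*m (f(D, m) = (D + m)*(-2 - 2) = (D + m)*(-4) = -4*D - 4*m)
1/((f(4, 7)*(-38))*z(3)) = 1/(((-4*4 - 4*7)*(-38))/(2 + 3)) = 1/(((-16 - 28)*(-38))/5) = 1/(-44*(-38)*(1/5)) = 1/(1672*(1/5)) = 1/(1672/5) = 5/1672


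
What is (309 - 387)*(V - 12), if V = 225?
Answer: -16614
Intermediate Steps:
(309 - 387)*(V - 12) = (309 - 387)*(225 - 12) = -78*213 = -16614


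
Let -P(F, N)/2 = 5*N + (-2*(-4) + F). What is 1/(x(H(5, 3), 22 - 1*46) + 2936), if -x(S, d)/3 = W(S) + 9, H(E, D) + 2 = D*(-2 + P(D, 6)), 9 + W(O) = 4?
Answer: 1/2924 ≈ 0.00034200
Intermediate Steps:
W(O) = -5 (W(O) = -9 + 4 = -5)
P(F, N) = -16 - 10*N - 2*F (P(F, N) = -2*(5*N + (-2*(-4) + F)) = -2*(5*N + (8 + F)) = -2*(8 + F + 5*N) = -16 - 10*N - 2*F)
H(E, D) = -2 + D*(-78 - 2*D) (H(E, D) = -2 + D*(-2 + (-16 - 10*6 - 2*D)) = -2 + D*(-2 + (-16 - 60 - 2*D)) = -2 + D*(-2 + (-76 - 2*D)) = -2 + D*(-78 - 2*D))
x(S, d) = -12 (x(S, d) = -3*(-5 + 9) = -3*4 = -12)
1/(x(H(5, 3), 22 - 1*46) + 2936) = 1/(-12 + 2936) = 1/2924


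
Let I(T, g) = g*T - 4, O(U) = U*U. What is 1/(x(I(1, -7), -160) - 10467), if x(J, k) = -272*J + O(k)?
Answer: 1/18125 ≈ 5.5172e-5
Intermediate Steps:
O(U) = U²
I(T, g) = -4 + T*g (I(T, g) = T*g - 4 = -4 + T*g)
x(J, k) = k² - 272*J (x(J, k) = -272*J + k² = k² - 272*J)
1/(x(I(1, -7), -160) - 10467) = 1/(((-160)² - 272*(-4 + 1*(-7))) - 10467) = 1/((25600 - 272*(-4 - 7)) - 10467) = 1/((25600 - 272*(-11)) - 10467) = 1/((25600 + 2992) - 10467) = 1/(28592 - 10467) = 1/18125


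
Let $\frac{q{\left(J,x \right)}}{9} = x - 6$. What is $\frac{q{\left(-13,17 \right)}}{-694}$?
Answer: $- \frac{99}{694} \approx -0.14265$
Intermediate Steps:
$q{\left(J,x \right)} = -54 + 9 x$ ($q{\left(J,x \right)} = 9 \left(x - 6\right) = 9 \left(-6 + x\right) = -54 + 9 x$)
$\frac{q{\left(-13,17 \right)}}{-694} = \frac{-54 + 9 \cdot 17}{-694} = \left(-54 + 153\right) \left(- \frac{1}{694}\right) = 99 \left(- \frac{1}{694}\right) = - \frac{99}{694}$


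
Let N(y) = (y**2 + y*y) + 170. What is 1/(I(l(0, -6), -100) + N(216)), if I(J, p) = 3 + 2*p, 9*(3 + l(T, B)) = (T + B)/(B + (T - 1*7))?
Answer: 1/93285 ≈ 1.0720e-5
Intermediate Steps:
l(T, B) = -3 + (B + T)/(9*(-7 + B + T)) (l(T, B) = -3 + ((T + B)/(B + (T - 1*7)))/9 = -3 + ((B + T)/(B + (T - 7)))/9 = -3 + ((B + T)/(B + (-7 + T)))/9 = -3 + ((B + T)/(-7 + B + T))/9 = -3 + (B + T)/(9*(-7 + B + T)))
N(y) = 170 + 2*y**2 (N(y) = (y**2 + y**2) + 170 = 2*y**2 + 170 = 170 + 2*y**2)
1/(I(l(0, -6), -100) + N(216)) = 1/((3 + 2*(-100)) + (170 + 2*216**2)) = 1/((3 - 200) + (170 + 2*46656)) = 1/(-197 + (170 + 93312)) = 1/(-197 + 93482) = 1/93285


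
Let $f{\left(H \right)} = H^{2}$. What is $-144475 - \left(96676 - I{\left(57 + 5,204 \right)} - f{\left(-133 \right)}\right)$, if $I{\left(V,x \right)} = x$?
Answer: $-223258$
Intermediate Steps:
$-144475 - \left(96676 - I{\left(57 + 5,204 \right)} - f{\left(-133 \right)}\right) = -144475 - \left(96472 - 17689\right) = -144475 + \left(\left(204 + 17689\right) - 96676\right) = -144475 + \left(17893 - 96676\right) = -144475 - 78783 = -223258$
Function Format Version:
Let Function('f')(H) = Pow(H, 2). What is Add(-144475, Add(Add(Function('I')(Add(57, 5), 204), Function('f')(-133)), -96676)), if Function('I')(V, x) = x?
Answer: -223258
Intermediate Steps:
Add(-144475, Add(Add(Function('I')(Add(57, 5), 204), Function('f')(-133)), -96676)) = Add(-144475, Add(Add(204, Pow(-133, 2)), -96676)) = Add(-144475, Add(Add(204, 17689), -96676)) = Add(-144475, Add(17893, -96676)) = Add(-144475, -78783) = -223258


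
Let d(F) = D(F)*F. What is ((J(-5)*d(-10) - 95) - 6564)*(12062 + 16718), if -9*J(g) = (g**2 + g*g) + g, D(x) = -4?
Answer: -197402020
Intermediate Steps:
J(g) = -2*g**2/9 - g/9 (J(g) = -((g**2 + g*g) + g)/9 = -((g**2 + g**2) + g)/9 = -(2*g**2 + g)/9 = -(g + 2*g**2)/9 = -2*g**2/9 - g/9)
d(F) = -4*F
((J(-5)*d(-10) - 95) - 6564)*(12062 + 16718) = (((-1/9*(-5)*(1 + 2*(-5)))*(-4*(-10)) - 95) - 6564)*(12062 + 16718) = ((-1/9*(-5)*(1 - 10)*40 - 95) - 6564)*28780 = ((-1/9*(-5)*(-9)*40 - 95) - 6564)*28780 = ((-5*40 - 95) - 6564)*28780 = ((-200 - 95) - 6564)*28780 = (-295 - 6564)*28780 = -6859*28780 = -197402020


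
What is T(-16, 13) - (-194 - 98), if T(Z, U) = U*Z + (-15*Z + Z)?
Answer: 308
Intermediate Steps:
T(Z, U) = -14*Z + U*Z (T(Z, U) = U*Z - 14*Z = -14*Z + U*Z)
T(-16, 13) - (-194 - 98) = -16*(-14 + 13) - (-194 - 98) = -16*(-1) - 1*(-292) = 16 + 292 = 308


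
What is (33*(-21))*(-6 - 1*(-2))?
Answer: 2772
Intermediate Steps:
(33*(-21))*(-6 - 1*(-2)) = -693*(-6 + 2) = -693*(-4) = 2772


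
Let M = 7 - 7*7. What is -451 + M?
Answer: -493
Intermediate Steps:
M = -42 (M = 7 - 49 = -42)
-451 + M = -451 - 42 = -493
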